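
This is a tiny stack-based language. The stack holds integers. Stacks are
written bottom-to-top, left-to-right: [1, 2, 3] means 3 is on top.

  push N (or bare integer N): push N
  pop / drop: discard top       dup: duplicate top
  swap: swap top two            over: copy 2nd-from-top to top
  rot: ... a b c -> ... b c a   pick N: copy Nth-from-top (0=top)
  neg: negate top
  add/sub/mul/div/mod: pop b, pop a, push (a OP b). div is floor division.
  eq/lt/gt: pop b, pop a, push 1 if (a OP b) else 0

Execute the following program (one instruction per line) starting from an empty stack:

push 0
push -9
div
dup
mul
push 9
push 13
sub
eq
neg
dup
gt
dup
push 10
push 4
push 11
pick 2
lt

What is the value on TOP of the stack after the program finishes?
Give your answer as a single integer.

Answer: 0

Derivation:
After 'push 0': [0]
After 'push -9': [0, -9]
After 'div': [0]
After 'dup': [0, 0]
After 'mul': [0]
After 'push 9': [0, 9]
After 'push 13': [0, 9, 13]
After 'sub': [0, -4]
After 'eq': [0]
After 'neg': [0]
After 'dup': [0, 0]
After 'gt': [0]
After 'dup': [0, 0]
After 'push 10': [0, 0, 10]
After 'push 4': [0, 0, 10, 4]
After 'push 11': [0, 0, 10, 4, 11]
After 'pick 2': [0, 0, 10, 4, 11, 10]
After 'lt': [0, 0, 10, 4, 0]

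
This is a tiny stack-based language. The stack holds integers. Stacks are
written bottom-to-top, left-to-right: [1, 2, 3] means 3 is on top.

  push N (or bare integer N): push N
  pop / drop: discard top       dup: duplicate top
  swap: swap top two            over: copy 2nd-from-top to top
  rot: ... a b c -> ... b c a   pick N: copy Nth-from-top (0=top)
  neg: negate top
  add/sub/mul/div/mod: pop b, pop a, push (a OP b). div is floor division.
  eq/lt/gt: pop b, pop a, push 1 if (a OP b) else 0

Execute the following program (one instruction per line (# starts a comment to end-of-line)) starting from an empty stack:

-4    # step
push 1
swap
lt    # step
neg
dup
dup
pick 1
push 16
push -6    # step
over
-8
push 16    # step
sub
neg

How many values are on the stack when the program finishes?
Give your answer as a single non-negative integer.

Answer: 8

Derivation:
After 'push -4': stack = [-4] (depth 1)
After 'push 1': stack = [-4, 1] (depth 2)
After 'swap': stack = [1, -4] (depth 2)
After 'lt': stack = [0] (depth 1)
After 'neg': stack = [0] (depth 1)
After 'dup': stack = [0, 0] (depth 2)
After 'dup': stack = [0, 0, 0] (depth 3)
After 'pick 1': stack = [0, 0, 0, 0] (depth 4)
After 'push 16': stack = [0, 0, 0, 0, 16] (depth 5)
After 'push -6': stack = [0, 0, 0, 0, 16, -6] (depth 6)
After 'over': stack = [0, 0, 0, 0, 16, -6, 16] (depth 7)
After 'push -8': stack = [0, 0, 0, 0, 16, -6, 16, -8] (depth 8)
After 'push 16': stack = [0, 0, 0, 0, 16, -6, 16, -8, 16] (depth 9)
After 'sub': stack = [0, 0, 0, 0, 16, -6, 16, -24] (depth 8)
After 'neg': stack = [0, 0, 0, 0, 16, -6, 16, 24] (depth 8)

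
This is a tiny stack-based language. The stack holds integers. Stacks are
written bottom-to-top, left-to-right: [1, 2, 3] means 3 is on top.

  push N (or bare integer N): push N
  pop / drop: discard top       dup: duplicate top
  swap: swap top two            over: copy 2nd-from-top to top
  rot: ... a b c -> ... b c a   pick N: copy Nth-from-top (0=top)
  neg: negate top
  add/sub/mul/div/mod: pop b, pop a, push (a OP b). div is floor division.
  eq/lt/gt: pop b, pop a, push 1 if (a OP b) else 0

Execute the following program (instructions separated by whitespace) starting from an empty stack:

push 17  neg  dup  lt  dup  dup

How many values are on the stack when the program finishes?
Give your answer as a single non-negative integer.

Answer: 3

Derivation:
After 'push 17': stack = [17] (depth 1)
After 'neg': stack = [-17] (depth 1)
After 'dup': stack = [-17, -17] (depth 2)
After 'lt': stack = [0] (depth 1)
After 'dup': stack = [0, 0] (depth 2)
After 'dup': stack = [0, 0, 0] (depth 3)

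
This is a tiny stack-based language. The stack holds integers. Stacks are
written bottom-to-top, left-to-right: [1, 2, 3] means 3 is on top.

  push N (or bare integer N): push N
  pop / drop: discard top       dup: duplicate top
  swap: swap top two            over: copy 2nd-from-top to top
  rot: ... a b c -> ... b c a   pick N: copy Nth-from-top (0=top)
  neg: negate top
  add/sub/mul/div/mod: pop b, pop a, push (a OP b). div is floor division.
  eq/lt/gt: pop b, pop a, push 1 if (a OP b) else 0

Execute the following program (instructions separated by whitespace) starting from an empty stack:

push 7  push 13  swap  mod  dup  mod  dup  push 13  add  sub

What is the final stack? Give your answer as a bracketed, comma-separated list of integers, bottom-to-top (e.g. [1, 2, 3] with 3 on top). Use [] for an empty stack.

Answer: [-13]

Derivation:
After 'push 7': [7]
After 'push 13': [7, 13]
After 'swap': [13, 7]
After 'mod': [6]
After 'dup': [6, 6]
After 'mod': [0]
After 'dup': [0, 0]
After 'push 13': [0, 0, 13]
After 'add': [0, 13]
After 'sub': [-13]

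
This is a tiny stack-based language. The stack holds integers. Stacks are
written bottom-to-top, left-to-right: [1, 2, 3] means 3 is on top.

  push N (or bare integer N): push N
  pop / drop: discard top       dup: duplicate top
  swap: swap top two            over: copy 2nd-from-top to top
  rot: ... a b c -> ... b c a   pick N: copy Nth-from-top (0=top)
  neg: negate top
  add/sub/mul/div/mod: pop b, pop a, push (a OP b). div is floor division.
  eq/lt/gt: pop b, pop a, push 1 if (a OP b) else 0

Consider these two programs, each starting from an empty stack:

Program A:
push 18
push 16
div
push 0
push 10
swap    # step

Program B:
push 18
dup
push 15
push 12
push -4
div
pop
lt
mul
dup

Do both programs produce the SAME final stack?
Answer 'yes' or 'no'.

Program A trace:
  After 'push 18': [18]
  After 'push 16': [18, 16]
  After 'div': [1]
  After 'push 0': [1, 0]
  After 'push 10': [1, 0, 10]
  After 'swap': [1, 10, 0]
Program A final stack: [1, 10, 0]

Program B trace:
  After 'push 18': [18]
  After 'dup': [18, 18]
  After 'push 15': [18, 18, 15]
  After 'push 12': [18, 18, 15, 12]
  After 'push -4': [18, 18, 15, 12, -4]
  After 'div': [18, 18, 15, -3]
  After 'pop': [18, 18, 15]
  After 'lt': [18, 0]
  After 'mul': [0]
  After 'dup': [0, 0]
Program B final stack: [0, 0]
Same: no

Answer: no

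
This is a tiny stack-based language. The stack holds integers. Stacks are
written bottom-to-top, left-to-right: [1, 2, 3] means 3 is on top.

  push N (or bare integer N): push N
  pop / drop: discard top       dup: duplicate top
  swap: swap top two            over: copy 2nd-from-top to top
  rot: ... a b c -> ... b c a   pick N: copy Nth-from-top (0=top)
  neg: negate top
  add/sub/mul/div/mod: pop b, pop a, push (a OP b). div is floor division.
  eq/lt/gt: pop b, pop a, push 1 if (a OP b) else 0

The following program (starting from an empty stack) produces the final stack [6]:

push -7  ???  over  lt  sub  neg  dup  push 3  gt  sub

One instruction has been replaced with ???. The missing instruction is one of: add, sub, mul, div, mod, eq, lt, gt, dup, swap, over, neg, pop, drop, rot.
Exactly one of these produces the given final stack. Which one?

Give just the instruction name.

Stack before ???: [-7]
Stack after ???:  [-7, -7]
The instruction that transforms [-7] -> [-7, -7] is: dup

Answer: dup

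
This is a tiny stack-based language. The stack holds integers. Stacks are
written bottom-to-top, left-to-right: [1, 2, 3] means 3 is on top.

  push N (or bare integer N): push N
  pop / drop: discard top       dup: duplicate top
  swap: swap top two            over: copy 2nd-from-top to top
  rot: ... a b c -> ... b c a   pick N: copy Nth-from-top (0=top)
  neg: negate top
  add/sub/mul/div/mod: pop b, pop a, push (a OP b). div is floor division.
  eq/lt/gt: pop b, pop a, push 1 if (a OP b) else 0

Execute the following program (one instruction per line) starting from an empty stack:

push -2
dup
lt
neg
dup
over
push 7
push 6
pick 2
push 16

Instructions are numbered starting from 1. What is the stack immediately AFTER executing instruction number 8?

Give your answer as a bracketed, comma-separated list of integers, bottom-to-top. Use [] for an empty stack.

Answer: [0, 0, 0, 7, 6]

Derivation:
Step 1 ('push -2'): [-2]
Step 2 ('dup'): [-2, -2]
Step 3 ('lt'): [0]
Step 4 ('neg'): [0]
Step 5 ('dup'): [0, 0]
Step 6 ('over'): [0, 0, 0]
Step 7 ('push 7'): [0, 0, 0, 7]
Step 8 ('push 6'): [0, 0, 0, 7, 6]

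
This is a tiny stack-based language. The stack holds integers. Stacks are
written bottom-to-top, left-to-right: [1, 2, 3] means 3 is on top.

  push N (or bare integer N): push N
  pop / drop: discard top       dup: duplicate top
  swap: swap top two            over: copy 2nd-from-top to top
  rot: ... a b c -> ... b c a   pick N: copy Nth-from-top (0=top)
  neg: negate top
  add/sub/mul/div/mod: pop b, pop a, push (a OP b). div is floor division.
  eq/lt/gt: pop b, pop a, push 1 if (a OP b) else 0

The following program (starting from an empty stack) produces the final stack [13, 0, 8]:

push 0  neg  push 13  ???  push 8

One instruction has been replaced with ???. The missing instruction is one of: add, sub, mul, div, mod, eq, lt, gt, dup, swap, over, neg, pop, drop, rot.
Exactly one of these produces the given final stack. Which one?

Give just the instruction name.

Stack before ???: [0, 13]
Stack after ???:  [13, 0]
The instruction that transforms [0, 13] -> [13, 0] is: swap

Answer: swap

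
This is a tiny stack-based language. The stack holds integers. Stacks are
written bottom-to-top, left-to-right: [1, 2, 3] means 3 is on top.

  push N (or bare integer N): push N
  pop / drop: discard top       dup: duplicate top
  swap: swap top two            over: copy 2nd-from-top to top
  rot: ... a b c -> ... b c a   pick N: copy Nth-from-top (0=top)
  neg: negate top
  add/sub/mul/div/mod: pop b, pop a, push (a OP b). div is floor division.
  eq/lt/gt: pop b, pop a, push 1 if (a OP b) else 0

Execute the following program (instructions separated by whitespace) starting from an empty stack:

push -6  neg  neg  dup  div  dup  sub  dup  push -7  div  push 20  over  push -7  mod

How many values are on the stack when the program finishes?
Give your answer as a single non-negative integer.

Answer: 4

Derivation:
After 'push -6': stack = [-6] (depth 1)
After 'neg': stack = [6] (depth 1)
After 'neg': stack = [-6] (depth 1)
After 'dup': stack = [-6, -6] (depth 2)
After 'div': stack = [1] (depth 1)
After 'dup': stack = [1, 1] (depth 2)
After 'sub': stack = [0] (depth 1)
After 'dup': stack = [0, 0] (depth 2)
After 'push -7': stack = [0, 0, -7] (depth 3)
After 'div': stack = [0, 0] (depth 2)
After 'push 20': stack = [0, 0, 20] (depth 3)
After 'over': stack = [0, 0, 20, 0] (depth 4)
After 'push -7': stack = [0, 0, 20, 0, -7] (depth 5)
After 'mod': stack = [0, 0, 20, 0] (depth 4)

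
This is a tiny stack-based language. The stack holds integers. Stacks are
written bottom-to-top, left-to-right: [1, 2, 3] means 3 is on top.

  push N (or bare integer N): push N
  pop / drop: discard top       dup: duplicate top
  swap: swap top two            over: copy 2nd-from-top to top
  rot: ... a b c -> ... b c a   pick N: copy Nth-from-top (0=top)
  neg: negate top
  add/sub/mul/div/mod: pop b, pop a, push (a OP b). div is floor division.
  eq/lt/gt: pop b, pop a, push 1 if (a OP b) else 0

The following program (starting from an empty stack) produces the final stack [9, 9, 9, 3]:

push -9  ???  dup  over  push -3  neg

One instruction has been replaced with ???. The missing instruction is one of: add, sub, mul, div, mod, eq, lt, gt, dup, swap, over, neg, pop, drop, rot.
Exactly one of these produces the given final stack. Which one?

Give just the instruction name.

Stack before ???: [-9]
Stack after ???:  [9]
The instruction that transforms [-9] -> [9] is: neg

Answer: neg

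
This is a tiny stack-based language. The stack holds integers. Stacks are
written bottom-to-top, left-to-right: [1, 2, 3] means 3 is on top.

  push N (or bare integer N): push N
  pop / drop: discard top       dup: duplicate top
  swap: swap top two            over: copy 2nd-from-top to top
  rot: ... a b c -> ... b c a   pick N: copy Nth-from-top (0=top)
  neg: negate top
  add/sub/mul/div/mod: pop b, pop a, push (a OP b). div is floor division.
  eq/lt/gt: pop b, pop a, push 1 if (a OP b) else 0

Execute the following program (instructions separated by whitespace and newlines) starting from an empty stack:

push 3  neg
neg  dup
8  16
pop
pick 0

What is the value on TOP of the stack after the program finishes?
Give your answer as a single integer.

After 'push 3': [3]
After 'neg': [-3]
After 'neg': [3]
After 'dup': [3, 3]
After 'push 8': [3, 3, 8]
After 'push 16': [3, 3, 8, 16]
After 'pop': [3, 3, 8]
After 'pick 0': [3, 3, 8, 8]

Answer: 8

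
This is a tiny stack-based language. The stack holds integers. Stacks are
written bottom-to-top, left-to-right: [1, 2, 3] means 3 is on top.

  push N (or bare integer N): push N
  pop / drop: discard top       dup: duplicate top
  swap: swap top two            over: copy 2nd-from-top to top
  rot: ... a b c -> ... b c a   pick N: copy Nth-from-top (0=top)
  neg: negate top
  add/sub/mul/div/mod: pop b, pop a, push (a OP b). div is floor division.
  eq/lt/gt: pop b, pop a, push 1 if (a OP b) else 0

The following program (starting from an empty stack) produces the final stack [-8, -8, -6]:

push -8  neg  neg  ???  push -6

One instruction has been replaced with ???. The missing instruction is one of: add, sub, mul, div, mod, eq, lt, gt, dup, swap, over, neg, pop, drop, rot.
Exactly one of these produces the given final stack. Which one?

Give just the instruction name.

Stack before ???: [-8]
Stack after ???:  [-8, -8]
The instruction that transforms [-8] -> [-8, -8] is: dup

Answer: dup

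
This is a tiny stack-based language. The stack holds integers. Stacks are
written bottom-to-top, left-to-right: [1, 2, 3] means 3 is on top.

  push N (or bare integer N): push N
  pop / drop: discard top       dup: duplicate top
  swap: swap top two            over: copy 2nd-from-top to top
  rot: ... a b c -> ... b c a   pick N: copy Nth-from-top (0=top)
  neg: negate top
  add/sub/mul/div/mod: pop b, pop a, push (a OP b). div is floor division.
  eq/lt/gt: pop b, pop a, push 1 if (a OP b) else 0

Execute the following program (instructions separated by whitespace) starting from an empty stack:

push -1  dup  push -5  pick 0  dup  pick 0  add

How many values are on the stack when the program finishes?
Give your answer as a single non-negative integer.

After 'push -1': stack = [-1] (depth 1)
After 'dup': stack = [-1, -1] (depth 2)
After 'push -5': stack = [-1, -1, -5] (depth 3)
After 'pick 0': stack = [-1, -1, -5, -5] (depth 4)
After 'dup': stack = [-1, -1, -5, -5, -5] (depth 5)
After 'pick 0': stack = [-1, -1, -5, -5, -5, -5] (depth 6)
After 'add': stack = [-1, -1, -5, -5, -10] (depth 5)

Answer: 5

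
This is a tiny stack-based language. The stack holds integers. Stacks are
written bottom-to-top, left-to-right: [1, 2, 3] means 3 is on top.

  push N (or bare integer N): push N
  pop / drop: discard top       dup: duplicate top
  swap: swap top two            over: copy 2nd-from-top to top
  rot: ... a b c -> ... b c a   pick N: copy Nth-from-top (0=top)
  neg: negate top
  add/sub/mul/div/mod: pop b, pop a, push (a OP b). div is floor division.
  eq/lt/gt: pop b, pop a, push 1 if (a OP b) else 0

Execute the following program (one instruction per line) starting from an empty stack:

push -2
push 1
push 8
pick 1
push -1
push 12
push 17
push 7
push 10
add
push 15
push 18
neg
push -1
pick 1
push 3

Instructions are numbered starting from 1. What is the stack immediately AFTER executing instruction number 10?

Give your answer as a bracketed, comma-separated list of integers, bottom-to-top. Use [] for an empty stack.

Answer: [-2, 1, 8, 1, -1, 12, 17, 17]

Derivation:
Step 1 ('push -2'): [-2]
Step 2 ('push 1'): [-2, 1]
Step 3 ('push 8'): [-2, 1, 8]
Step 4 ('pick 1'): [-2, 1, 8, 1]
Step 5 ('push -1'): [-2, 1, 8, 1, -1]
Step 6 ('push 12'): [-2, 1, 8, 1, -1, 12]
Step 7 ('push 17'): [-2, 1, 8, 1, -1, 12, 17]
Step 8 ('push 7'): [-2, 1, 8, 1, -1, 12, 17, 7]
Step 9 ('push 10'): [-2, 1, 8, 1, -1, 12, 17, 7, 10]
Step 10 ('add'): [-2, 1, 8, 1, -1, 12, 17, 17]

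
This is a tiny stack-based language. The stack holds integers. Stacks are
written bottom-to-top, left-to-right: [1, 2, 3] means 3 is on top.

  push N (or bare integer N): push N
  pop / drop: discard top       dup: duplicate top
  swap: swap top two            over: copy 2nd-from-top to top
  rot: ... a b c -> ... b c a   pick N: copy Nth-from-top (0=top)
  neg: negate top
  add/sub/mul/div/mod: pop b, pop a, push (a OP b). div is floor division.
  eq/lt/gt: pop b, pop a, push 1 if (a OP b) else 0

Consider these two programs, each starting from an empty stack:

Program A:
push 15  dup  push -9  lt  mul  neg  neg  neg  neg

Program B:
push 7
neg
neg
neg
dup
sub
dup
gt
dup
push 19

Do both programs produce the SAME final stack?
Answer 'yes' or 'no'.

Program A trace:
  After 'push 15': [15]
  After 'dup': [15, 15]
  After 'push -9': [15, 15, -9]
  After 'lt': [15, 0]
  After 'mul': [0]
  After 'neg': [0]
  After 'neg': [0]
  After 'neg': [0]
  After 'neg': [0]
Program A final stack: [0]

Program B trace:
  After 'push 7': [7]
  After 'neg': [-7]
  After 'neg': [7]
  After 'neg': [-7]
  After 'dup': [-7, -7]
  After 'sub': [0]
  After 'dup': [0, 0]
  After 'gt': [0]
  After 'dup': [0, 0]
  After 'push 19': [0, 0, 19]
Program B final stack: [0, 0, 19]
Same: no

Answer: no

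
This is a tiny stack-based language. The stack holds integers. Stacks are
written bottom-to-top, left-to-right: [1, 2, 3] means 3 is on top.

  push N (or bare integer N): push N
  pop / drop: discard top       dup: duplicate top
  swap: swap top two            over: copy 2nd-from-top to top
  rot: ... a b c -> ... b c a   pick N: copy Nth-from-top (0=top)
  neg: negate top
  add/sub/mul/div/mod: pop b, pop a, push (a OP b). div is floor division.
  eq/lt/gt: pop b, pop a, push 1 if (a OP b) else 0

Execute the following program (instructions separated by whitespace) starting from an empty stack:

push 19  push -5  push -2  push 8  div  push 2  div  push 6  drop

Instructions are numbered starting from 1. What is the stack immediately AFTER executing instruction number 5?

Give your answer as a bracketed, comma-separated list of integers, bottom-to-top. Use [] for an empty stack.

Answer: [19, -5, -1]

Derivation:
Step 1 ('push 19'): [19]
Step 2 ('push -5'): [19, -5]
Step 3 ('push -2'): [19, -5, -2]
Step 4 ('push 8'): [19, -5, -2, 8]
Step 5 ('div'): [19, -5, -1]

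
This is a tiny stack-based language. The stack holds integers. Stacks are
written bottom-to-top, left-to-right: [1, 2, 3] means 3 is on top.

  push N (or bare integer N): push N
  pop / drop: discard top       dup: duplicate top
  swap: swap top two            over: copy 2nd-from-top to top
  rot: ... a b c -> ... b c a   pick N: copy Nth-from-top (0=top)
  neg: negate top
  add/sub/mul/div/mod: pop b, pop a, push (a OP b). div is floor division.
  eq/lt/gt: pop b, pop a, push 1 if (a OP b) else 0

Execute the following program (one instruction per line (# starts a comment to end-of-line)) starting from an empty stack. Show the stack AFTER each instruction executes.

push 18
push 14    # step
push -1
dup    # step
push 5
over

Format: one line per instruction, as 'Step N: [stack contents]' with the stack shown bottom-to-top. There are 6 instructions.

Step 1: [18]
Step 2: [18, 14]
Step 3: [18, 14, -1]
Step 4: [18, 14, -1, -1]
Step 5: [18, 14, -1, -1, 5]
Step 6: [18, 14, -1, -1, 5, -1]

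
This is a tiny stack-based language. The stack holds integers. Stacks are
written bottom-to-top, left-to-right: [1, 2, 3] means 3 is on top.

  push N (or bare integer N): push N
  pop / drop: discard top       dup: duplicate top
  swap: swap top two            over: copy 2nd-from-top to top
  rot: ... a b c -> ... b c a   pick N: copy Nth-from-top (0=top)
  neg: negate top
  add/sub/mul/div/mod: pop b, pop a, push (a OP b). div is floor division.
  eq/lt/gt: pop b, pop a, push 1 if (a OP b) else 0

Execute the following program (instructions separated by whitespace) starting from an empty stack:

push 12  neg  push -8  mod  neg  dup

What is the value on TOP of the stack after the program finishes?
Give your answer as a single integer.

After 'push 12': [12]
After 'neg': [-12]
After 'push -8': [-12, -8]
After 'mod': [-4]
After 'neg': [4]
After 'dup': [4, 4]

Answer: 4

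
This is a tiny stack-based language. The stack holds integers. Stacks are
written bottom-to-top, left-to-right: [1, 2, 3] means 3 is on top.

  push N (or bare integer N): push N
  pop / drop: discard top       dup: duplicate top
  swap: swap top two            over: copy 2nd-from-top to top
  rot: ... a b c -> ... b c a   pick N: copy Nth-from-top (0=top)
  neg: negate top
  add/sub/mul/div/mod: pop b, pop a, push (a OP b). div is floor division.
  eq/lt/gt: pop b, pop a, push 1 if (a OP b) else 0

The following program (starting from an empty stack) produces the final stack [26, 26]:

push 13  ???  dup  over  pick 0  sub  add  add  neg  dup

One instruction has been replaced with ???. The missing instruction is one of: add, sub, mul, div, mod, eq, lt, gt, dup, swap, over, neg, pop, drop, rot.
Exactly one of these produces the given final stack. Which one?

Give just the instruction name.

Answer: neg

Derivation:
Stack before ???: [13]
Stack after ???:  [-13]
The instruction that transforms [13] -> [-13] is: neg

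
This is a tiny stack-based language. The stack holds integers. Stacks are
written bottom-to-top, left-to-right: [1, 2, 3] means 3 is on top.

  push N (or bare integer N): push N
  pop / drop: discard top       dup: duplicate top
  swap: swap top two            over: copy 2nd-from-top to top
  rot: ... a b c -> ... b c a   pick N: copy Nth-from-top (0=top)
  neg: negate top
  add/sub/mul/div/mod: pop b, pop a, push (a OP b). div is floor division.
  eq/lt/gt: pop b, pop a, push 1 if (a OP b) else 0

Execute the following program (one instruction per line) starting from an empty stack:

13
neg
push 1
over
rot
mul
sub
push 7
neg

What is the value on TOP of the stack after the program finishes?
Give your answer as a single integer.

Answer: -7

Derivation:
After 'push 13': [13]
After 'neg': [-13]
After 'push 1': [-13, 1]
After 'over': [-13, 1, -13]
After 'rot': [1, -13, -13]
After 'mul': [1, 169]
After 'sub': [-168]
After 'push 7': [-168, 7]
After 'neg': [-168, -7]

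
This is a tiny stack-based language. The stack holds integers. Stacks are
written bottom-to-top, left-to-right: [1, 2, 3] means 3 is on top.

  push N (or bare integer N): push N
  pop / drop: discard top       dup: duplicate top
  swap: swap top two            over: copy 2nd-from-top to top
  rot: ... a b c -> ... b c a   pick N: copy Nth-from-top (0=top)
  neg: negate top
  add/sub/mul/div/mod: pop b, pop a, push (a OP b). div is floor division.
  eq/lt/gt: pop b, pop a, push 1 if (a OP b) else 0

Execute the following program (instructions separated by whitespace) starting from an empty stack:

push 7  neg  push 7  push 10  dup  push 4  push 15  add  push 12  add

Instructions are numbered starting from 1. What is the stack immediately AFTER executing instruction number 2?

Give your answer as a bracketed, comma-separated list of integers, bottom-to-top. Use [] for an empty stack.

Answer: [-7]

Derivation:
Step 1 ('push 7'): [7]
Step 2 ('neg'): [-7]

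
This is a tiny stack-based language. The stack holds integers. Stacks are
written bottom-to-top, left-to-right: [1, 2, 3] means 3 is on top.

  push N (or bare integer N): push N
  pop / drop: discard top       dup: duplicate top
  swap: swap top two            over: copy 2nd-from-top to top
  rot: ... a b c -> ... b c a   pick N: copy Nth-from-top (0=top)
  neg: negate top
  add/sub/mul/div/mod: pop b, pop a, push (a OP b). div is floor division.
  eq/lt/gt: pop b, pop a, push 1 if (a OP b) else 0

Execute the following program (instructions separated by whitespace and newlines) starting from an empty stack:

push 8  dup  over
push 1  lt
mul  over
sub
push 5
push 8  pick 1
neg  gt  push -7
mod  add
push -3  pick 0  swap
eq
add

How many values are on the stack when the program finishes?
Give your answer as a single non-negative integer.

Answer: 3

Derivation:
After 'push 8': stack = [8] (depth 1)
After 'dup': stack = [8, 8] (depth 2)
After 'over': stack = [8, 8, 8] (depth 3)
After 'push 1': stack = [8, 8, 8, 1] (depth 4)
After 'lt': stack = [8, 8, 0] (depth 3)
After 'mul': stack = [8, 0] (depth 2)
After 'over': stack = [8, 0, 8] (depth 3)
After 'sub': stack = [8, -8] (depth 2)
After 'push 5': stack = [8, -8, 5] (depth 3)
After 'push 8': stack = [8, -8, 5, 8] (depth 4)
  ...
After 'neg': stack = [8, -8, 5, 8, -5] (depth 5)
After 'gt': stack = [8, -8, 5, 1] (depth 4)
After 'push -7': stack = [8, -8, 5, 1, -7] (depth 5)
After 'mod': stack = [8, -8, 5, -6] (depth 4)
After 'add': stack = [8, -8, -1] (depth 3)
After 'push -3': stack = [8, -8, -1, -3] (depth 4)
After 'pick 0': stack = [8, -8, -1, -3, -3] (depth 5)
After 'swap': stack = [8, -8, -1, -3, -3] (depth 5)
After 'eq': stack = [8, -8, -1, 1] (depth 4)
After 'add': stack = [8, -8, 0] (depth 3)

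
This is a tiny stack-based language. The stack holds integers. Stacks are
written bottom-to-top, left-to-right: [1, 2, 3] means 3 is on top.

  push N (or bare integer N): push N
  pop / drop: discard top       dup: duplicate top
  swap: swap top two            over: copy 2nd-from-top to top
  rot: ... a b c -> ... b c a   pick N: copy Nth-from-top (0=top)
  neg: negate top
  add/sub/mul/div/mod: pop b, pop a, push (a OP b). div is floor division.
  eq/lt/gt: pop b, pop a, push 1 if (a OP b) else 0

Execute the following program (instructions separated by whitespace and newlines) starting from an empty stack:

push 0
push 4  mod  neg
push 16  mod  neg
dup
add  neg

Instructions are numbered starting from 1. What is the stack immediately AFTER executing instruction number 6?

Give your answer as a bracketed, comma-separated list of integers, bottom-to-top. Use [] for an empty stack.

Step 1 ('push 0'): [0]
Step 2 ('push 4'): [0, 4]
Step 3 ('mod'): [0]
Step 4 ('neg'): [0]
Step 5 ('push 16'): [0, 16]
Step 6 ('mod'): [0]

Answer: [0]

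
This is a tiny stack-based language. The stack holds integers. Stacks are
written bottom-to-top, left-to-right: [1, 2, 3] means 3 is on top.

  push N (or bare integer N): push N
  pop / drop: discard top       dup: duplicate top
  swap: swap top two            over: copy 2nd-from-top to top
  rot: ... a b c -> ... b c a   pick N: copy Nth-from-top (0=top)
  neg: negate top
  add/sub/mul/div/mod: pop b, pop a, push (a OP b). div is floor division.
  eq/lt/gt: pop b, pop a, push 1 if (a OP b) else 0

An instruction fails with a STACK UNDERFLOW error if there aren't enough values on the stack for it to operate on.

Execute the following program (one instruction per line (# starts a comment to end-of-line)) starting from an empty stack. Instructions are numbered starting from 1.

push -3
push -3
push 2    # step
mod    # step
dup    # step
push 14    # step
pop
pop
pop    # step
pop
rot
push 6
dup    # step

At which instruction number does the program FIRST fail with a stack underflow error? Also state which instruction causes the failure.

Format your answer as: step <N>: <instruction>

Step 1 ('push -3'): stack = [-3], depth = 1
Step 2 ('push -3'): stack = [-3, -3], depth = 2
Step 3 ('push 2'): stack = [-3, -3, 2], depth = 3
Step 4 ('mod'): stack = [-3, 1], depth = 2
Step 5 ('dup'): stack = [-3, 1, 1], depth = 3
Step 6 ('push 14'): stack = [-3, 1, 1, 14], depth = 4
Step 7 ('pop'): stack = [-3, 1, 1], depth = 3
Step 8 ('pop'): stack = [-3, 1], depth = 2
Step 9 ('pop'): stack = [-3], depth = 1
Step 10 ('pop'): stack = [], depth = 0
Step 11 ('rot'): needs 3 value(s) but depth is 0 — STACK UNDERFLOW

Answer: step 11: rot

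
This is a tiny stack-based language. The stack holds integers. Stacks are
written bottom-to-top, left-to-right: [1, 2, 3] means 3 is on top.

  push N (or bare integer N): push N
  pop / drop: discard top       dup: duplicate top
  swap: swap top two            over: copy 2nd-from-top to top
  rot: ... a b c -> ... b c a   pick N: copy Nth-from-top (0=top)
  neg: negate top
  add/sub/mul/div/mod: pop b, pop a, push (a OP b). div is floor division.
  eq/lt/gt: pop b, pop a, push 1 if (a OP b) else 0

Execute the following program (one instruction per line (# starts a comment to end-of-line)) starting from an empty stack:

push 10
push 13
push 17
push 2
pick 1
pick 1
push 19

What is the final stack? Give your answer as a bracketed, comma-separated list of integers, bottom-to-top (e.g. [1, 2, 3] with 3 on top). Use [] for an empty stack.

Answer: [10, 13, 17, 2, 17, 2, 19]

Derivation:
After 'push 10': [10]
After 'push 13': [10, 13]
After 'push 17': [10, 13, 17]
After 'push 2': [10, 13, 17, 2]
After 'pick 1': [10, 13, 17, 2, 17]
After 'pick 1': [10, 13, 17, 2, 17, 2]
After 'push 19': [10, 13, 17, 2, 17, 2, 19]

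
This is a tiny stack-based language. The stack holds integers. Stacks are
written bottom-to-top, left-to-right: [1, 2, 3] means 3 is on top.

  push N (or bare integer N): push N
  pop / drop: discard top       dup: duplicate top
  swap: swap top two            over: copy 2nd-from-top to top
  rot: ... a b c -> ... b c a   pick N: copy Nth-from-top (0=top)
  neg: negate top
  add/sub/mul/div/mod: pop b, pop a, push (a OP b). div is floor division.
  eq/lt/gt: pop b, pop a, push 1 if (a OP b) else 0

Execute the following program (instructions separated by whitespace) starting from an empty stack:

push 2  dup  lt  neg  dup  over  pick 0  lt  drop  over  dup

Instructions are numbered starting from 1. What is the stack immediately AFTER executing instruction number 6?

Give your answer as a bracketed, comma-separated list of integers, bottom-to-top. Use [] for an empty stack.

Step 1 ('push 2'): [2]
Step 2 ('dup'): [2, 2]
Step 3 ('lt'): [0]
Step 4 ('neg'): [0]
Step 5 ('dup'): [0, 0]
Step 6 ('over'): [0, 0, 0]

Answer: [0, 0, 0]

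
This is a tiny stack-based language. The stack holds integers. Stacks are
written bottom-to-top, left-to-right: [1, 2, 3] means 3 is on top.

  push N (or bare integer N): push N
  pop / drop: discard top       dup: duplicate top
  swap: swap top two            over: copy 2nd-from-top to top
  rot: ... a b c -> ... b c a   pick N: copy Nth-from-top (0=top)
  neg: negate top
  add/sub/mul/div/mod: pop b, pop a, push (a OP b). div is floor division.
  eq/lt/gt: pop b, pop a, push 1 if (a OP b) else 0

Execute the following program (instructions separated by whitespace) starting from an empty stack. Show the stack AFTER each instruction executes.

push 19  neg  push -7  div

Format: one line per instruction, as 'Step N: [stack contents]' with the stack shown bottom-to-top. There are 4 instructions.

Step 1: [19]
Step 2: [-19]
Step 3: [-19, -7]
Step 4: [2]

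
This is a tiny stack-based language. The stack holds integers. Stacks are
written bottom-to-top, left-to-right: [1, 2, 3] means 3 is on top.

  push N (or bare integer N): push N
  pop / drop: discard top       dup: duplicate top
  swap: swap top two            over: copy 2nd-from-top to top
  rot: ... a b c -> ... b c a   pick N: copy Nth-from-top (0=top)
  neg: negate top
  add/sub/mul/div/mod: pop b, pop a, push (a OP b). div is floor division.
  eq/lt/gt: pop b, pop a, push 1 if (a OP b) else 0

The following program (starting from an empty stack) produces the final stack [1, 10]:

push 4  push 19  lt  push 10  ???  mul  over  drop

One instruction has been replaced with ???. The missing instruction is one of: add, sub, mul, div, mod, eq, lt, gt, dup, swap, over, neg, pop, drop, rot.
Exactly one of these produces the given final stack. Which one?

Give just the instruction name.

Stack before ???: [1, 10]
Stack after ???:  [1, 10, 1]
The instruction that transforms [1, 10] -> [1, 10, 1] is: over

Answer: over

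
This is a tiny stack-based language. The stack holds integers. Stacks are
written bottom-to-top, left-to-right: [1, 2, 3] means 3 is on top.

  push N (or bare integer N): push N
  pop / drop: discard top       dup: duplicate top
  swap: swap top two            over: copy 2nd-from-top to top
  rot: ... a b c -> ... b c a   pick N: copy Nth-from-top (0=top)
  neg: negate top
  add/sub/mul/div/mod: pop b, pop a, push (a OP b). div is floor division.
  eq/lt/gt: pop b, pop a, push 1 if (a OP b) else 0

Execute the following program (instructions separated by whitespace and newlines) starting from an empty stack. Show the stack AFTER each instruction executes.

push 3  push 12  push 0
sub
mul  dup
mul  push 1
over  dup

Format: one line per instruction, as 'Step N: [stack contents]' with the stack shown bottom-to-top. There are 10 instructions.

Step 1: [3]
Step 2: [3, 12]
Step 3: [3, 12, 0]
Step 4: [3, 12]
Step 5: [36]
Step 6: [36, 36]
Step 7: [1296]
Step 8: [1296, 1]
Step 9: [1296, 1, 1296]
Step 10: [1296, 1, 1296, 1296]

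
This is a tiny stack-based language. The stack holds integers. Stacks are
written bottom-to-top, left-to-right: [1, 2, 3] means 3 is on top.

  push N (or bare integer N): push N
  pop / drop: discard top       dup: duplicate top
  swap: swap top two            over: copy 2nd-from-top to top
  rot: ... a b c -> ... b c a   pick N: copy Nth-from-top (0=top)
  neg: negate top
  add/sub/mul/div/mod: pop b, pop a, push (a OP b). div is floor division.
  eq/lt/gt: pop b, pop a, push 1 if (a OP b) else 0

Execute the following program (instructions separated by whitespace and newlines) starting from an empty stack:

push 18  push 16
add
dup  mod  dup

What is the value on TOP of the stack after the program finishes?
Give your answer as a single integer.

After 'push 18': [18]
After 'push 16': [18, 16]
After 'add': [34]
After 'dup': [34, 34]
After 'mod': [0]
After 'dup': [0, 0]

Answer: 0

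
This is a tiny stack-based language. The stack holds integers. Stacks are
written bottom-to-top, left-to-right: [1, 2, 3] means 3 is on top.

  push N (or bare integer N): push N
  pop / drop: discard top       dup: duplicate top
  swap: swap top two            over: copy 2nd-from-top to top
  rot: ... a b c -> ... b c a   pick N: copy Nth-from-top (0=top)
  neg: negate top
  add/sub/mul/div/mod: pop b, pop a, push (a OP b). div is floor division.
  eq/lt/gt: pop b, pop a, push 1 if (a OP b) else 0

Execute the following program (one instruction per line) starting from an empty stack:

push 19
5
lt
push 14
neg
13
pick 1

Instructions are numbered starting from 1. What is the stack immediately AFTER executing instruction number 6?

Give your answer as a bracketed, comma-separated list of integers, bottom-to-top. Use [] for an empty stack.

Step 1 ('push 19'): [19]
Step 2 ('5'): [19, 5]
Step 3 ('lt'): [0]
Step 4 ('push 14'): [0, 14]
Step 5 ('neg'): [0, -14]
Step 6 ('13'): [0, -14, 13]

Answer: [0, -14, 13]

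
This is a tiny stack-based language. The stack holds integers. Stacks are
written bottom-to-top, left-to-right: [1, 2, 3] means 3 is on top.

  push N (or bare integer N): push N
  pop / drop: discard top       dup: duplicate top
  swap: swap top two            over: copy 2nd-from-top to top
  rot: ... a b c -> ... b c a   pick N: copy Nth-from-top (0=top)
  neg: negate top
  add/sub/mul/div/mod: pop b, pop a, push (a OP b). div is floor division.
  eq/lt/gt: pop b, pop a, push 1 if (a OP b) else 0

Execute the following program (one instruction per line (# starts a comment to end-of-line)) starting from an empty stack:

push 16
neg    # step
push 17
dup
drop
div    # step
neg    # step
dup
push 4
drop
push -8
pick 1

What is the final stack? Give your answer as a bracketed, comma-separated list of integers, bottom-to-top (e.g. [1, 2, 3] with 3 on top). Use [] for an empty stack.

After 'push 16': [16]
After 'neg': [-16]
After 'push 17': [-16, 17]
After 'dup': [-16, 17, 17]
After 'drop': [-16, 17]
After 'div': [-1]
After 'neg': [1]
After 'dup': [1, 1]
After 'push 4': [1, 1, 4]
After 'drop': [1, 1]
After 'push -8': [1, 1, -8]
After 'pick 1': [1, 1, -8, 1]

Answer: [1, 1, -8, 1]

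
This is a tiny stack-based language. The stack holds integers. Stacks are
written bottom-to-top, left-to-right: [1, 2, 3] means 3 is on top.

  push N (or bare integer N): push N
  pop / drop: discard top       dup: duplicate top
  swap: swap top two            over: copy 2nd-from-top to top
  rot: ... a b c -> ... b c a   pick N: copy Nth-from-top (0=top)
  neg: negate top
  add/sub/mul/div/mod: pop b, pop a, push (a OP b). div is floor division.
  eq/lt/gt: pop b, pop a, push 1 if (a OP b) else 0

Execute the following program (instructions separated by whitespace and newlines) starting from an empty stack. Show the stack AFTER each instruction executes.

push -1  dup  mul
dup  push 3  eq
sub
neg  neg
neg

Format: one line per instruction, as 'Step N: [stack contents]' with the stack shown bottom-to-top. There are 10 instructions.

Step 1: [-1]
Step 2: [-1, -1]
Step 3: [1]
Step 4: [1, 1]
Step 5: [1, 1, 3]
Step 6: [1, 0]
Step 7: [1]
Step 8: [-1]
Step 9: [1]
Step 10: [-1]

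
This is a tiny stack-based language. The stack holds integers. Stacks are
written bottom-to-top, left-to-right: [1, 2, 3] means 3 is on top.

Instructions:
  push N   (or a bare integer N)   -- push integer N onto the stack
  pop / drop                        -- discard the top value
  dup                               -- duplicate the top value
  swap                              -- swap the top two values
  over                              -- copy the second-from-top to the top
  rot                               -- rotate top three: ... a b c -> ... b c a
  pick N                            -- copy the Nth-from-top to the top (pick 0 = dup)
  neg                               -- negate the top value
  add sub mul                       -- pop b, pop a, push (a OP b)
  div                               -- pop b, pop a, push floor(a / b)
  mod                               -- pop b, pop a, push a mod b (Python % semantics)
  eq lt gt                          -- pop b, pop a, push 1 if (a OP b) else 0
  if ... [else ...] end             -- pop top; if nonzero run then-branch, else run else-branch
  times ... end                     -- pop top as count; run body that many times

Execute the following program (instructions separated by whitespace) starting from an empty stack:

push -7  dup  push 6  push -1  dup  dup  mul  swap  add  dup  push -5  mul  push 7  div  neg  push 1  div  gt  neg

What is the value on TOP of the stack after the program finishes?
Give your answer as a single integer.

Answer: 0

Derivation:
After 'push -7': [-7]
After 'dup': [-7, -7]
After 'push 6': [-7, -7, 6]
After 'push -1': [-7, -7, 6, -1]
After 'dup': [-7, -7, 6, -1, -1]
After 'dup': [-7, -7, 6, -1, -1, -1]
After 'mul': [-7, -7, 6, -1, 1]
After 'swap': [-7, -7, 6, 1, -1]
After 'add': [-7, -7, 6, 0]
After 'dup': [-7, -7, 6, 0, 0]
After 'push -5': [-7, -7, 6, 0, 0, -5]
After 'mul': [-7, -7, 6, 0, 0]
After 'push 7': [-7, -7, 6, 0, 0, 7]
After 'div': [-7, -7, 6, 0, 0]
After 'neg': [-7, -7, 6, 0, 0]
After 'push 1': [-7, -7, 6, 0, 0, 1]
After 'div': [-7, -7, 6, 0, 0]
After 'gt': [-7, -7, 6, 0]
After 'neg': [-7, -7, 6, 0]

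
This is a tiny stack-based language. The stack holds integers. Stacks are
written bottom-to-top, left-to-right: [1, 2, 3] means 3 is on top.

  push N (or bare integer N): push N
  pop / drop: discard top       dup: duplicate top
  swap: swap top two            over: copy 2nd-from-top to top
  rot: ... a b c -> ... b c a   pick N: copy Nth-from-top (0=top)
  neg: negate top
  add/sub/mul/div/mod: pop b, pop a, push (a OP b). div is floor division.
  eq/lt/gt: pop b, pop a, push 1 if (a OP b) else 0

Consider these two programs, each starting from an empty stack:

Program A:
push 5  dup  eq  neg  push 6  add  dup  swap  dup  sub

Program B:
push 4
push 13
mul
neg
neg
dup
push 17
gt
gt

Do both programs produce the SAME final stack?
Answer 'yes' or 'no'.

Answer: no

Derivation:
Program A trace:
  After 'push 5': [5]
  After 'dup': [5, 5]
  After 'eq': [1]
  After 'neg': [-1]
  After 'push 6': [-1, 6]
  After 'add': [5]
  After 'dup': [5, 5]
  After 'swap': [5, 5]
  After 'dup': [5, 5, 5]
  After 'sub': [5, 0]
Program A final stack: [5, 0]

Program B trace:
  After 'push 4': [4]
  After 'push 13': [4, 13]
  After 'mul': [52]
  After 'neg': [-52]
  After 'neg': [52]
  After 'dup': [52, 52]
  After 'push 17': [52, 52, 17]
  After 'gt': [52, 1]
  After 'gt': [1]
Program B final stack: [1]
Same: no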